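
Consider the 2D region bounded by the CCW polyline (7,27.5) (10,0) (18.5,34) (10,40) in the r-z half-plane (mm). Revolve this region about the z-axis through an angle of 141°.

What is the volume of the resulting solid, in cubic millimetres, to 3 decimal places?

Profile (r,z), 4 vertices: (7,27.5) (10,0) (18.5,34) (10,40)
edge 0: (7,27.5)→(10,0)  cross = 7·0 − 10·27.5 = -275.0000; (r_i+r_j)·cross = 17·-275.0000 = -4675.0000
edge 1: (10,0)→(18.5,34)  cross = 10·34 − 18.5·0 = 340.0000; (r_i+r_j)·cross = 28.5·340.0000 = 9690.0000
edge 2: (18.5,34)→(10,40)  cross = 18.5·40 − 10·34 = 400.0000; (r_i+r_j)·cross = 28.5·400.0000 = 11400.0000
edge 3: (10,40)→(7,27.5)  cross = 10·27.5 − 7·40 = -5.0000; (r_i+r_j)·cross = 17·-5.0000 = -85.0000
Σcross = 460.0000 → A = |Σcross|/2 = 230.0000 mm²
Σ(r_i+r_j)·cross = 16330.0000 → first moment M = |Σ|/6 = 2721.6667
R_c = M/A = 2721.6667/230.0000 = 11.8333 mm
θ = 141° = 2.460914 rad
V = θ·R_c·A = 2.460914·11.8333·230.0000 = 6697.788 mm³

Volume = 6697.788 mm³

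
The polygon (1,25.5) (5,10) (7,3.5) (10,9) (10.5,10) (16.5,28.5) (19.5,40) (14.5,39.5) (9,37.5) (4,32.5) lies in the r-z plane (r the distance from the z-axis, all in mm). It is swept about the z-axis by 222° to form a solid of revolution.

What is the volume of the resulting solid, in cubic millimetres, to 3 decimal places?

Volume = 12737.123 mm³

Profile (r,z), 10 vertices: (1,25.5) (5,10) (7,3.5) (10,9) (10.5,10) (16.5,28.5) (19.5,40) (14.5,39.5) (9,37.5) (4,32.5)
edge 0: (1,25.5)→(5,10)  cross = 1·10 − 5·25.5 = -117.5000; (r_i+r_j)·cross = 6·-117.5000 = -705.0000
edge 1: (5,10)→(7,3.5)  cross = 5·3.5 − 7·10 = -52.5000; (r_i+r_j)·cross = 12·-52.5000 = -630.0000
edge 2: (7,3.5)→(10,9)  cross = 7·9 − 10·3.5 = 28.0000; (r_i+r_j)·cross = 17·28.0000 = 476.0000
edge 3: (10,9)→(10.5,10)  cross = 10·10 − 10.5·9 = 5.5000; (r_i+r_j)·cross = 20.5·5.5000 = 112.7500
edge 4: (10.5,10)→(16.5,28.5)  cross = 10.5·28.5 − 16.5·10 = 134.2500; (r_i+r_j)·cross = 27·134.2500 = 3624.7500
edge 5: (16.5,28.5)→(19.5,40)  cross = 16.5·40 − 19.5·28.5 = 104.2500; (r_i+r_j)·cross = 36·104.2500 = 3753.0000
edge 6: (19.5,40)→(14.5,39.5)  cross = 19.5·39.5 − 14.5·40 = 190.2500; (r_i+r_j)·cross = 34·190.2500 = 6468.5000
edge 7: (14.5,39.5)→(9,37.5)  cross = 14.5·37.5 − 9·39.5 = 188.2500; (r_i+r_j)·cross = 23.5·188.2500 = 4423.8750
edge 8: (9,37.5)→(4,32.5)  cross = 9·32.5 − 4·37.5 = 142.5000; (r_i+r_j)·cross = 13·142.5000 = 1852.5000
edge 9: (4,32.5)→(1,25.5)  cross = 4·25.5 − 1·32.5 = 69.5000; (r_i+r_j)·cross = 5·69.5000 = 347.5000
Σcross = 692.5000 → A = |Σcross|/2 = 346.2500 mm²
Σ(r_i+r_j)·cross = 19723.8750 → first moment M = |Σ|/6 = 3287.3125
R_c = M/A = 3287.3125/346.2500 = 9.4940 mm
θ = 222° = 3.874631 rad
V = θ·R_c·A = 3.874631·9.4940·346.2500 = 12737.123 mm³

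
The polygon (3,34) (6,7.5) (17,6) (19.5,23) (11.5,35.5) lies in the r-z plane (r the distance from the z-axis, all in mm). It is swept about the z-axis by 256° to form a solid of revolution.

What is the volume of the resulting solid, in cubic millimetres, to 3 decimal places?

Volume = 17610.419 mm³

Profile (r,z), 5 vertices: (3,34) (6,7.5) (17,6) (19.5,23) (11.5,35.5)
edge 0: (3,34)→(6,7.5)  cross = 3·7.5 − 6·34 = -181.5000; (r_i+r_j)·cross = 9·-181.5000 = -1633.5000
edge 1: (6,7.5)→(17,6)  cross = 6·6 − 17·7.5 = -91.5000; (r_i+r_j)·cross = 23·-91.5000 = -2104.5000
edge 2: (17,6)→(19.5,23)  cross = 17·23 − 19.5·6 = 274.0000; (r_i+r_j)·cross = 36.5·274.0000 = 10001.0000
edge 3: (19.5,23)→(11.5,35.5)  cross = 19.5·35.5 − 11.5·23 = 427.7500; (r_i+r_j)·cross = 31·427.7500 = 13260.2500
edge 4: (11.5,35.5)→(3,34)  cross = 11.5·34 − 3·35.5 = 284.5000; (r_i+r_j)·cross = 14.5·284.5000 = 4125.2500
Σcross = 713.2500 → A = |Σcross|/2 = 356.6250 mm²
Σ(r_i+r_j)·cross = 23648.5000 → first moment M = |Σ|/6 = 3941.4167
R_c = M/A = 3941.4167/356.6250 = 11.0520 mm
θ = 256° = 4.468043 rad
V = θ·R_c·A = 4.468043·11.0520·356.6250 = 17610.419 mm³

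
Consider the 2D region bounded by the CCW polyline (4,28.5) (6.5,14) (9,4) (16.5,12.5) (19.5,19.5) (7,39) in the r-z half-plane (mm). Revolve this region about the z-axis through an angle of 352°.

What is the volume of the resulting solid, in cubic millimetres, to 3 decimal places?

Profile (r,z), 6 vertices: (4,28.5) (6.5,14) (9,4) (16.5,12.5) (19.5,19.5) (7,39)
edge 0: (4,28.5)→(6.5,14)  cross = 4·14 − 6.5·28.5 = -129.2500; (r_i+r_j)·cross = 10.5·-129.2500 = -1357.1250
edge 1: (6.5,14)→(9,4)  cross = 6.5·4 − 9·14 = -100.0000; (r_i+r_j)·cross = 15.5·-100.0000 = -1550.0000
edge 2: (9,4)→(16.5,12.5)  cross = 9·12.5 − 16.5·4 = 46.5000; (r_i+r_j)·cross = 25.5·46.5000 = 1185.7500
edge 3: (16.5,12.5)→(19.5,19.5)  cross = 16.5·19.5 − 19.5·12.5 = 78.0000; (r_i+r_j)·cross = 36·78.0000 = 2808.0000
edge 4: (19.5,19.5)→(7,39)  cross = 19.5·39 − 7·19.5 = 624.0000; (r_i+r_j)·cross = 26.5·624.0000 = 16536.0000
edge 5: (7,39)→(4,28.5)  cross = 7·28.5 − 4·39 = 43.5000; (r_i+r_j)·cross = 11·43.5000 = 478.5000
Σcross = 562.7500 → A = |Σcross|/2 = 281.3750 mm²
Σ(r_i+r_j)·cross = 18101.1250 → first moment M = |Σ|/6 = 3016.8542
R_c = M/A = 3016.8542/281.3750 = 10.7218 mm
θ = 352° = 6.143559 rad
V = θ·R_c·A = 6.143559·10.7218·281.3750 = 18534.221 mm³

Volume = 18534.221 mm³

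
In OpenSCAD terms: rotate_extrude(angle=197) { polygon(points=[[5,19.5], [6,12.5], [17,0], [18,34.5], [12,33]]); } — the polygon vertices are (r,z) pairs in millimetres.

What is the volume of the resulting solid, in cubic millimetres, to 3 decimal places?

Profile (r,z), 5 vertices: (5,19.5) (6,12.5) (17,0) (18,34.5) (12,33)
edge 0: (5,19.5)→(6,12.5)  cross = 5·12.5 − 6·19.5 = -54.5000; (r_i+r_j)·cross = 11·-54.5000 = -599.5000
edge 1: (6,12.5)→(17,0)  cross = 6·0 − 17·12.5 = -212.5000; (r_i+r_j)·cross = 23·-212.5000 = -4887.5000
edge 2: (17,0)→(18,34.5)  cross = 17·34.5 − 18·0 = 586.5000; (r_i+r_j)·cross = 35·586.5000 = 20527.5000
edge 3: (18,34.5)→(12,33)  cross = 18·33 − 12·34.5 = 180.0000; (r_i+r_j)·cross = 30·180.0000 = 5400.0000
edge 4: (12,33)→(5,19.5)  cross = 12·19.5 − 5·33 = 69.0000; (r_i+r_j)·cross = 17·69.0000 = 1173.0000
Σcross = 568.5000 → A = |Σcross|/2 = 284.2500 mm²
Σ(r_i+r_j)·cross = 21613.5000 → first moment M = |Σ|/6 = 3602.2500
R_c = M/A = 3602.2500/284.2500 = 12.6728 mm
θ = 197° = 3.438299 rad
V = θ·R_c·A = 3.438299·12.6728·284.2500 = 12385.611 mm³

Volume = 12385.611 mm³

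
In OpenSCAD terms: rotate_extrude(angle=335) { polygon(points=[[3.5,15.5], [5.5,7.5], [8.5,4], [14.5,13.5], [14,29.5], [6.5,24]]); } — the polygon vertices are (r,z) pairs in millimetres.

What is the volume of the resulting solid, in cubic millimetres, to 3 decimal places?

Profile (r,z), 6 vertices: (3.5,15.5) (5.5,7.5) (8.5,4) (14.5,13.5) (14,29.5) (6.5,24)
edge 0: (3.5,15.5)→(5.5,7.5)  cross = 3.5·7.5 − 5.5·15.5 = -59.0000; (r_i+r_j)·cross = 9·-59.0000 = -531.0000
edge 1: (5.5,7.5)→(8.5,4)  cross = 5.5·4 − 8.5·7.5 = -41.7500; (r_i+r_j)·cross = 14·-41.7500 = -584.5000
edge 2: (8.5,4)→(14.5,13.5)  cross = 8.5·13.5 − 14.5·4 = 56.7500; (r_i+r_j)·cross = 23·56.7500 = 1305.2500
edge 3: (14.5,13.5)→(14,29.5)  cross = 14.5·29.5 − 14·13.5 = 238.7500; (r_i+r_j)·cross = 28.5·238.7500 = 6804.3750
edge 4: (14,29.5)→(6.5,24)  cross = 14·24 − 6.5·29.5 = 144.2500; (r_i+r_j)·cross = 20.5·144.2500 = 2957.1250
edge 5: (6.5,24)→(3.5,15.5)  cross = 6.5·15.5 − 3.5·24 = 16.7500; (r_i+r_j)·cross = 10·16.7500 = 167.5000
Σcross = 355.7500 → A = |Σcross|/2 = 177.8750 mm²
Σ(r_i+r_j)·cross = 10118.7500 → first moment M = |Σ|/6 = 1686.4583
R_c = M/A = 1686.4583/177.8750 = 9.4811 mm
θ = 335° = 5.846853 rad
V = θ·R_c·A = 5.846853·9.4811·177.8750 = 9860.474 mm³

Volume = 9860.474 mm³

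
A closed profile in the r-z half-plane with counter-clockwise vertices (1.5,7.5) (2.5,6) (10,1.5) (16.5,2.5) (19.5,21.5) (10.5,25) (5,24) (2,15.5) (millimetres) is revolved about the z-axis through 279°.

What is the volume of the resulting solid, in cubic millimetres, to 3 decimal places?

Profile (r,z), 8 vertices: (1.5,7.5) (2.5,6) (10,1.5) (16.5,2.5) (19.5,21.5) (10.5,25) (5,24) (2,15.5)
edge 0: (1.5,7.5)→(2.5,6)  cross = 1.5·6 − 2.5·7.5 = -9.7500; (r_i+r_j)·cross = 4·-9.7500 = -39.0000
edge 1: (2.5,6)→(10,1.5)  cross = 2.5·1.5 − 10·6 = -56.2500; (r_i+r_j)·cross = 12.5·-56.2500 = -703.1250
edge 2: (10,1.5)→(16.5,2.5)  cross = 10·2.5 − 16.5·1.5 = 0.2500; (r_i+r_j)·cross = 26.5·0.2500 = 6.6250
edge 3: (16.5,2.5)→(19.5,21.5)  cross = 16.5·21.5 − 19.5·2.5 = 306.0000; (r_i+r_j)·cross = 36·306.0000 = 11016.0000
edge 4: (19.5,21.5)→(10.5,25)  cross = 19.5·25 − 10.5·21.5 = 261.7500; (r_i+r_j)·cross = 30·261.7500 = 7852.5000
edge 5: (10.5,25)→(5,24)  cross = 10.5·24 − 5·25 = 127.0000; (r_i+r_j)·cross = 15.5·127.0000 = 1968.5000
edge 6: (5,24)→(2,15.5)  cross = 5·15.5 − 2·24 = 29.5000; (r_i+r_j)·cross = 7·29.5000 = 206.5000
edge 7: (2,15.5)→(1.5,7.5)  cross = 2·7.5 − 1.5·15.5 = -8.2500; (r_i+r_j)·cross = 3.5·-8.2500 = -28.8750
Σcross = 650.2500 → A = |Σcross|/2 = 325.1250 mm²
Σ(r_i+r_j)·cross = 20279.1250 → first moment M = |Σ|/6 = 3379.8542
R_c = M/A = 3379.8542/325.1250 = 10.3956 mm
θ = 279° = 4.869469 rad
V = θ·R_c·A = 4.869469·10.3956·325.1250 = 16458.094 mm³

Volume = 16458.094 mm³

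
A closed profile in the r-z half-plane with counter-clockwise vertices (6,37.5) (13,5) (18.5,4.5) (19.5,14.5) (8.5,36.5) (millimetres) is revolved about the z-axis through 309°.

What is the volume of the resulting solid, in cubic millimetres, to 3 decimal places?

Volume = 13500.533 mm³

Profile (r,z), 5 vertices: (6,37.5) (13,5) (18.5,4.5) (19.5,14.5) (8.5,36.5)
edge 0: (6,37.5)→(13,5)  cross = 6·5 − 13·37.5 = -457.5000; (r_i+r_j)·cross = 19·-457.5000 = -8692.5000
edge 1: (13,5)→(18.5,4.5)  cross = 13·4.5 − 18.5·5 = -34.0000; (r_i+r_j)·cross = 31.5·-34.0000 = -1071.0000
edge 2: (18.5,4.5)→(19.5,14.5)  cross = 18.5·14.5 − 19.5·4.5 = 180.5000; (r_i+r_j)·cross = 38·180.5000 = 6859.0000
edge 3: (19.5,14.5)→(8.5,36.5)  cross = 19.5·36.5 − 8.5·14.5 = 588.5000; (r_i+r_j)·cross = 28·588.5000 = 16478.0000
edge 4: (8.5,36.5)→(6,37.5)  cross = 8.5·37.5 − 6·36.5 = 99.7500; (r_i+r_j)·cross = 14.5·99.7500 = 1446.3750
Σcross = 377.2500 → A = |Σcross|/2 = 188.6250 mm²
Σ(r_i+r_j)·cross = 15019.8750 → first moment M = |Σ|/6 = 2503.3125
R_c = M/A = 2503.3125/188.6250 = 13.2714 mm
θ = 309° = 5.393067 rad
V = θ·R_c·A = 5.393067·13.2714·188.6250 = 13500.533 mm³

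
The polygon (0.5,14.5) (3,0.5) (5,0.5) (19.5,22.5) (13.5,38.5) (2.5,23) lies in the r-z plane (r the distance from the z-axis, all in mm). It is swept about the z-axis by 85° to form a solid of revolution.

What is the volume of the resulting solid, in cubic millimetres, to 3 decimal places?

Volume = 5096.234 mm³

Profile (r,z), 6 vertices: (0.5,14.5) (3,0.5) (5,0.5) (19.5,22.5) (13.5,38.5) (2.5,23)
edge 0: (0.5,14.5)→(3,0.5)  cross = 0.5·0.5 − 3·14.5 = -43.2500; (r_i+r_j)·cross = 3.5·-43.2500 = -151.3750
edge 1: (3,0.5)→(5,0.5)  cross = 3·0.5 − 5·0.5 = -1.0000; (r_i+r_j)·cross = 8·-1.0000 = -8.0000
edge 2: (5,0.5)→(19.5,22.5)  cross = 5·22.5 − 19.5·0.5 = 102.7500; (r_i+r_j)·cross = 24.5·102.7500 = 2517.3750
edge 3: (19.5,22.5)→(13.5,38.5)  cross = 19.5·38.5 − 13.5·22.5 = 447.0000; (r_i+r_j)·cross = 33·447.0000 = 14751.0000
edge 4: (13.5,38.5)→(2.5,23)  cross = 13.5·23 − 2.5·38.5 = 214.2500; (r_i+r_j)·cross = 16·214.2500 = 3428.0000
edge 5: (2.5,23)→(0.5,14.5)  cross = 2.5·14.5 − 0.5·23 = 24.7500; (r_i+r_j)·cross = 3·24.7500 = 74.2500
Σcross = 744.5000 → A = |Σcross|/2 = 372.2500 mm²
Σ(r_i+r_j)·cross = 20611.2500 → first moment M = |Σ|/6 = 3435.2083
R_c = M/A = 3435.2083/372.2500 = 9.2282 mm
θ = 85° = 1.483530 rad
V = θ·R_c·A = 1.483530·9.2282·372.2500 = 5096.234 mm³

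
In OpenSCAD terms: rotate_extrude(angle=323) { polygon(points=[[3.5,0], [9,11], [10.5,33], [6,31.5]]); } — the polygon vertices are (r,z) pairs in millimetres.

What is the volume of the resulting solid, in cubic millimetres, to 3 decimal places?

Volume = 4851.464 mm³

Profile (r,z), 4 vertices: (3.5,0) (9,11) (10.5,33) (6,31.5)
edge 0: (3.5,0)→(9,11)  cross = 3.5·11 − 9·0 = 38.5000; (r_i+r_j)·cross = 12.5·38.5000 = 481.2500
edge 1: (9,11)→(10.5,33)  cross = 9·33 − 10.5·11 = 181.5000; (r_i+r_j)·cross = 19.5·181.5000 = 3539.2500
edge 2: (10.5,33)→(6,31.5)  cross = 10.5·31.5 − 6·33 = 132.7500; (r_i+r_j)·cross = 16.5·132.7500 = 2190.3750
edge 3: (6,31.5)→(3.5,0)  cross = 6·0 − 3.5·31.5 = -110.2500; (r_i+r_j)·cross = 9.5·-110.2500 = -1047.3750
Σcross = 242.5000 → A = |Σcross|/2 = 121.2500 mm²
Σ(r_i+r_j)·cross = 5163.5000 → first moment M = |Σ|/6 = 860.5833
R_c = M/A = 860.5833/121.2500 = 7.0976 mm
θ = 323° = 5.637413 rad
V = θ·R_c·A = 5.637413·7.0976·121.2500 = 4851.464 mm³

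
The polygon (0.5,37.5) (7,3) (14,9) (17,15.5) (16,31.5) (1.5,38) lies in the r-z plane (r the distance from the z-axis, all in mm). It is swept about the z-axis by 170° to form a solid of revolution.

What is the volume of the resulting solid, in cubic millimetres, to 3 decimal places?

Volume = 9812.376 mm³

Profile (r,z), 6 vertices: (0.5,37.5) (7,3) (14,9) (17,15.5) (16,31.5) (1.5,38)
edge 0: (0.5,37.5)→(7,3)  cross = 0.5·3 − 7·37.5 = -261.0000; (r_i+r_j)·cross = 7.5·-261.0000 = -1957.5000
edge 1: (7,3)→(14,9)  cross = 7·9 − 14·3 = 21.0000; (r_i+r_j)·cross = 21·21.0000 = 441.0000
edge 2: (14,9)→(17,15.5)  cross = 14·15.5 − 17·9 = 64.0000; (r_i+r_j)·cross = 31·64.0000 = 1984.0000
edge 3: (17,15.5)→(16,31.5)  cross = 17·31.5 − 16·15.5 = 287.5000; (r_i+r_j)·cross = 33·287.5000 = 9487.5000
edge 4: (16,31.5)→(1.5,38)  cross = 16·38 − 1.5·31.5 = 560.7500; (r_i+r_j)·cross = 17.5·560.7500 = 9813.1250
edge 5: (1.5,38)→(0.5,37.5)  cross = 1.5·37.5 − 0.5·38 = 37.2500; (r_i+r_j)·cross = 2·37.2500 = 74.5000
Σcross = 709.5000 → A = |Σcross|/2 = 354.7500 mm²
Σ(r_i+r_j)·cross = 19842.6250 → first moment M = |Σ|/6 = 3307.1042
R_c = M/A = 3307.1042/354.7500 = 9.3224 mm
θ = 170° = 2.967060 rad
V = θ·R_c·A = 2.967060·9.3224·354.7500 = 9812.376 mm³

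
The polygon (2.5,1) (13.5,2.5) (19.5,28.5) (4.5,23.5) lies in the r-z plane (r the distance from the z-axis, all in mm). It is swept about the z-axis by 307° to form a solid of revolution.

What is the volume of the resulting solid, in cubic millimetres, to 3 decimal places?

Volume = 16531.935 mm³

Profile (r,z), 4 vertices: (2.5,1) (13.5,2.5) (19.5,28.5) (4.5,23.5)
edge 0: (2.5,1)→(13.5,2.5)  cross = 2.5·2.5 − 13.5·1 = -7.2500; (r_i+r_j)·cross = 16·-7.2500 = -116.0000
edge 1: (13.5,2.5)→(19.5,28.5)  cross = 13.5·28.5 − 19.5·2.5 = 336.0000; (r_i+r_j)·cross = 33·336.0000 = 11088.0000
edge 2: (19.5,28.5)→(4.5,23.5)  cross = 19.5·23.5 − 4.5·28.5 = 330.0000; (r_i+r_j)·cross = 24·330.0000 = 7920.0000
edge 3: (4.5,23.5)→(2.5,1)  cross = 4.5·1 − 2.5·23.5 = -54.2500; (r_i+r_j)·cross = 7·-54.2500 = -379.7500
Σcross = 604.5000 → A = |Σcross|/2 = 302.2500 mm²
Σ(r_i+r_j)·cross = 18512.2500 → first moment M = |Σ|/6 = 3085.3750
R_c = M/A = 3085.3750/302.2500 = 10.2080 mm
θ = 307° = 5.358161 rad
V = θ·R_c·A = 5.358161·10.2080·302.2500 = 16531.935 mm³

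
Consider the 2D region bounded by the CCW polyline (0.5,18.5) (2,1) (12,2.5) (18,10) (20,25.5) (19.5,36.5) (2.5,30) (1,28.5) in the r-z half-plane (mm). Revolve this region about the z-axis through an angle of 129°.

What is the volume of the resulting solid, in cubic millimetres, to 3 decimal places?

Volume = 12049.002 mm³

Profile (r,z), 8 vertices: (0.5,18.5) (2,1) (12,2.5) (18,10) (20,25.5) (19.5,36.5) (2.5,30) (1,28.5)
edge 0: (0.5,18.5)→(2,1)  cross = 0.5·1 − 2·18.5 = -36.5000; (r_i+r_j)·cross = 2.5·-36.5000 = -91.2500
edge 1: (2,1)→(12,2.5)  cross = 2·2.5 − 12·1 = -7.0000; (r_i+r_j)·cross = 14·-7.0000 = -98.0000
edge 2: (12,2.5)→(18,10)  cross = 12·10 − 18·2.5 = 75.0000; (r_i+r_j)·cross = 30·75.0000 = 2250.0000
edge 3: (18,10)→(20,25.5)  cross = 18·25.5 − 20·10 = 259.0000; (r_i+r_j)·cross = 38·259.0000 = 9842.0000
edge 4: (20,25.5)→(19.5,36.5)  cross = 20·36.5 − 19.5·25.5 = 232.7500; (r_i+r_j)·cross = 39.5·232.7500 = 9193.6250
edge 5: (19.5,36.5)→(2.5,30)  cross = 19.5·30 − 2.5·36.5 = 493.7500; (r_i+r_j)·cross = 22·493.7500 = 10862.5000
edge 6: (2.5,30)→(1,28.5)  cross = 2.5·28.5 − 1·30 = 41.2500; (r_i+r_j)·cross = 3.5·41.2500 = 144.3750
edge 7: (1,28.5)→(0.5,18.5)  cross = 1·18.5 − 0.5·28.5 = 4.2500; (r_i+r_j)·cross = 1.5·4.2500 = 6.3750
Σcross = 1062.5000 → A = |Σcross|/2 = 531.2500 mm²
Σ(r_i+r_j)·cross = 32109.6250 → first moment M = |Σ|/6 = 5351.6042
R_c = M/A = 5351.6042/531.2500 = 10.0736 mm
θ = 129° = 2.251475 rad
V = θ·R_c·A = 2.251475·10.0736·531.2500 = 12049.002 mm³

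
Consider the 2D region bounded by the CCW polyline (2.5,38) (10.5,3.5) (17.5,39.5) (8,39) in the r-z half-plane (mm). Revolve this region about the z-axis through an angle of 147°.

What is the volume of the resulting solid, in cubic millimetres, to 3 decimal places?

Profile (r,z), 4 vertices: (2.5,38) (10.5,3.5) (17.5,39.5) (8,39)
edge 0: (2.5,38)→(10.5,3.5)  cross = 2.5·3.5 − 10.5·38 = -390.2500; (r_i+r_j)·cross = 13·-390.2500 = -5073.2500
edge 1: (10.5,3.5)→(17.5,39.5)  cross = 10.5·39.5 − 17.5·3.5 = 353.5000; (r_i+r_j)·cross = 28·353.5000 = 9898.0000
edge 2: (17.5,39.5)→(8,39)  cross = 17.5·39 − 8·39.5 = 366.5000; (r_i+r_j)·cross = 25.5·366.5000 = 9345.7500
edge 3: (8,39)→(2.5,38)  cross = 8·38 − 2.5·39 = 206.5000; (r_i+r_j)·cross = 10.5·206.5000 = 2168.2500
Σcross = 536.2500 → A = |Σcross|/2 = 268.1250 mm²
Σ(r_i+r_j)·cross = 16338.7500 → first moment M = |Σ|/6 = 2723.1250
R_c = M/A = 2723.1250/268.1250 = 10.1562 mm
θ = 147° = 2.565634 rad
V = θ·R_c·A = 2.565634·10.1562·268.1250 = 6986.542 mm³

Volume = 6986.542 mm³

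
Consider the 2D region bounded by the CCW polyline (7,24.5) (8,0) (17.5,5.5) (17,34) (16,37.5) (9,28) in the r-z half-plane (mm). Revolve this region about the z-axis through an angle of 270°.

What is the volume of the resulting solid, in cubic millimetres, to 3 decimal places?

Volume = 17061.793 mm³

Profile (r,z), 6 vertices: (7,24.5) (8,0) (17.5,5.5) (17,34) (16,37.5) (9,28)
edge 0: (7,24.5)→(8,0)  cross = 7·0 − 8·24.5 = -196.0000; (r_i+r_j)·cross = 15·-196.0000 = -2940.0000
edge 1: (8,0)→(17.5,5.5)  cross = 8·5.5 − 17.5·0 = 44.0000; (r_i+r_j)·cross = 25.5·44.0000 = 1122.0000
edge 2: (17.5,5.5)→(17,34)  cross = 17.5·34 − 17·5.5 = 501.5000; (r_i+r_j)·cross = 34.5·501.5000 = 17301.7500
edge 3: (17,34)→(16,37.5)  cross = 17·37.5 − 16·34 = 93.5000; (r_i+r_j)·cross = 33·93.5000 = 3085.5000
edge 4: (16,37.5)→(9,28)  cross = 16·28 − 9·37.5 = 110.5000; (r_i+r_j)·cross = 25·110.5000 = 2762.5000
edge 5: (9,28)→(7,24.5)  cross = 9·24.5 − 7·28 = 24.5000; (r_i+r_j)·cross = 16·24.5000 = 392.0000
Σcross = 578.0000 → A = |Σcross|/2 = 289.0000 mm²
Σ(r_i+r_j)·cross = 21723.7500 → first moment M = |Σ|/6 = 3620.6250
R_c = M/A = 3620.6250/289.0000 = 12.5281 mm
θ = 270° = 4.712389 rad
V = θ·R_c·A = 4.712389·12.5281·289.0000 = 17061.793 mm³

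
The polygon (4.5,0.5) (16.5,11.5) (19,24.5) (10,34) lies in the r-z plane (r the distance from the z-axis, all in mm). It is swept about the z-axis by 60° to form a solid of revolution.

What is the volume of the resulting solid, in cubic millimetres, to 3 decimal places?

Profile (r,z), 4 vertices: (4.5,0.5) (16.5,11.5) (19,24.5) (10,34)
edge 0: (4.5,0.5)→(16.5,11.5)  cross = 4.5·11.5 − 16.5·0.5 = 43.5000; (r_i+r_j)·cross = 21·43.5000 = 913.5000
edge 1: (16.5,11.5)→(19,24.5)  cross = 16.5·24.5 − 19·11.5 = 185.7500; (r_i+r_j)·cross = 35.5·185.7500 = 6594.1250
edge 2: (19,24.5)→(10,34)  cross = 19·34 − 10·24.5 = 401.0000; (r_i+r_j)·cross = 29·401.0000 = 11629.0000
edge 3: (10,34)→(4.5,0.5)  cross = 10·0.5 − 4.5·34 = -148.0000; (r_i+r_j)·cross = 14.5·-148.0000 = -2146.0000
Σcross = 482.2500 → A = |Σcross|/2 = 241.1250 mm²
Σ(r_i+r_j)·cross = 16990.6250 → first moment M = |Σ|/6 = 2831.7708
R_c = M/A = 2831.7708/241.1250 = 11.7440 mm
θ = 60° = 1.047198 rad
V = θ·R_c·A = 1.047198·11.7440·241.1250 = 2965.423 mm³

Volume = 2965.423 mm³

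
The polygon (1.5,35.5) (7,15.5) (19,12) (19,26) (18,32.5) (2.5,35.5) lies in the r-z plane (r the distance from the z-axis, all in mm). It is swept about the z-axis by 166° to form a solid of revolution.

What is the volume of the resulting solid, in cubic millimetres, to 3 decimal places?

Volume = 9574.313 mm³

Profile (r,z), 6 vertices: (1.5,35.5) (7,15.5) (19,12) (19,26) (18,32.5) (2.5,35.5)
edge 0: (1.5,35.5)→(7,15.5)  cross = 1.5·15.5 − 7·35.5 = -225.2500; (r_i+r_j)·cross = 8.5·-225.2500 = -1914.6250
edge 1: (7,15.5)→(19,12)  cross = 7·12 − 19·15.5 = -210.5000; (r_i+r_j)·cross = 26·-210.5000 = -5473.0000
edge 2: (19,12)→(19,26)  cross = 19·26 − 19·12 = 266.0000; (r_i+r_j)·cross = 38·266.0000 = 10108.0000
edge 3: (19,26)→(18,32.5)  cross = 19·32.5 − 18·26 = 149.5000; (r_i+r_j)·cross = 37·149.5000 = 5531.5000
edge 4: (18,32.5)→(2.5,35.5)  cross = 18·35.5 − 2.5·32.5 = 557.7500; (r_i+r_j)·cross = 20.5·557.7500 = 11433.8750
edge 5: (2.5,35.5)→(1.5,35.5)  cross = 2.5·35.5 − 1.5·35.5 = 35.5000; (r_i+r_j)·cross = 4·35.5000 = 142.0000
Σcross = 573.0000 → A = |Σcross|/2 = 286.5000 mm²
Σ(r_i+r_j)·cross = 19827.7500 → first moment M = |Σ|/6 = 3304.6250
R_c = M/A = 3304.6250/286.5000 = 11.5345 mm
θ = 166° = 2.897247 rad
V = θ·R_c·A = 2.897247·11.5345·286.5000 = 9574.313 mm³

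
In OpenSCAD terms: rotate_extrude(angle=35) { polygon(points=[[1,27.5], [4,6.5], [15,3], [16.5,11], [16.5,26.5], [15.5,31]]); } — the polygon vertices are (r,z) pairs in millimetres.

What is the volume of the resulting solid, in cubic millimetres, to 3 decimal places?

Profile (r,z), 6 vertices: (1,27.5) (4,6.5) (15,3) (16.5,11) (16.5,26.5) (15.5,31)
edge 0: (1,27.5)→(4,6.5)  cross = 1·6.5 − 4·27.5 = -103.5000; (r_i+r_j)·cross = 5·-103.5000 = -517.5000
edge 1: (4,6.5)→(15,3)  cross = 4·3 − 15·6.5 = -85.5000; (r_i+r_j)·cross = 19·-85.5000 = -1624.5000
edge 2: (15,3)→(16.5,11)  cross = 15·11 − 16.5·3 = 115.5000; (r_i+r_j)·cross = 31.5·115.5000 = 3638.2500
edge 3: (16.5,11)→(16.5,26.5)  cross = 16.5·26.5 − 16.5·11 = 255.7500; (r_i+r_j)·cross = 33·255.7500 = 8439.7500
edge 4: (16.5,26.5)→(15.5,31)  cross = 16.5·31 − 15.5·26.5 = 100.7500; (r_i+r_j)·cross = 32·100.7500 = 3224.0000
edge 5: (15.5,31)→(1,27.5)  cross = 15.5·27.5 − 1·31 = 395.2500; (r_i+r_j)·cross = 16.5·395.2500 = 6521.6250
Σcross = 678.2500 → A = |Σcross|/2 = 339.1250 mm²
Σ(r_i+r_j)·cross = 19681.6250 → first moment M = |Σ|/6 = 3280.2708
R_c = M/A = 3280.2708/339.1250 = 9.6727 mm
θ = 35° = 0.610865 rad
V = θ·R_c·A = 0.610865·9.6727·339.1250 = 2003.803 mm³

Volume = 2003.803 mm³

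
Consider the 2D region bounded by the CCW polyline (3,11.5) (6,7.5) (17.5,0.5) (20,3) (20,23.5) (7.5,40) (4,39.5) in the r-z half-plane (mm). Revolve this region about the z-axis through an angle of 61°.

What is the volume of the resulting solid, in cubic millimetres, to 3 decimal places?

Profile (r,z), 7 vertices: (3,11.5) (6,7.5) (17.5,0.5) (20,3) (20,23.5) (7.5,40) (4,39.5)
edge 0: (3,11.5)→(6,7.5)  cross = 3·7.5 − 6·11.5 = -46.5000; (r_i+r_j)·cross = 9·-46.5000 = -418.5000
edge 1: (6,7.5)→(17.5,0.5)  cross = 6·0.5 − 17.5·7.5 = -128.2500; (r_i+r_j)·cross = 23.5·-128.2500 = -3013.8750
edge 2: (17.5,0.5)→(20,3)  cross = 17.5·3 − 20·0.5 = 42.5000; (r_i+r_j)·cross = 37.5·42.5000 = 1593.7500
edge 3: (20,3)→(20,23.5)  cross = 20·23.5 − 20·3 = 410.0000; (r_i+r_j)·cross = 40·410.0000 = 16400.0000
edge 4: (20,23.5)→(7.5,40)  cross = 20·40 − 7.5·23.5 = 623.7500; (r_i+r_j)·cross = 27.5·623.7500 = 17153.1250
edge 5: (7.5,40)→(4,39.5)  cross = 7.5·39.5 − 4·40 = 136.2500; (r_i+r_j)·cross = 11.5·136.2500 = 1566.8750
edge 6: (4,39.5)→(3,11.5)  cross = 4·11.5 − 3·39.5 = -72.5000; (r_i+r_j)·cross = 7·-72.5000 = -507.5000
Σcross = 965.2500 → A = |Σcross|/2 = 482.6250 mm²
Σ(r_i+r_j)·cross = 32773.8750 → first moment M = |Σ|/6 = 5462.3125
R_c = M/A = 5462.3125/482.6250 = 11.3179 mm
θ = 61° = 1.064651 rad
V = θ·R_c·A = 1.064651·11.3179·482.6250 = 5815.456 mm³

Volume = 5815.456 mm³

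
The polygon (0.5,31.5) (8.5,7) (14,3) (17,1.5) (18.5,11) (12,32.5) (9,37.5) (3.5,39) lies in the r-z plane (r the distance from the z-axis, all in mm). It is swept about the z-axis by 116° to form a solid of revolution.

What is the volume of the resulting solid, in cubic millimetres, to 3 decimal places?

Profile (r,z), 8 vertices: (0.5,31.5) (8.5,7) (14,3) (17,1.5) (18.5,11) (12,32.5) (9,37.5) (3.5,39)
edge 0: (0.5,31.5)→(8.5,7)  cross = 0.5·7 − 8.5·31.5 = -264.2500; (r_i+r_j)·cross = 9·-264.2500 = -2378.2500
edge 1: (8.5,7)→(14,3)  cross = 8.5·3 − 14·7 = -72.5000; (r_i+r_j)·cross = 22.5·-72.5000 = -1631.2500
edge 2: (14,3)→(17,1.5)  cross = 14·1.5 − 17·3 = -30.0000; (r_i+r_j)·cross = 31·-30.0000 = -930.0000
edge 3: (17,1.5)→(18.5,11)  cross = 17·11 − 18.5·1.5 = 159.2500; (r_i+r_j)·cross = 35.5·159.2500 = 5653.3750
edge 4: (18.5,11)→(12,32.5)  cross = 18.5·32.5 − 12·11 = 469.2500; (r_i+r_j)·cross = 30.5·469.2500 = 14312.1250
edge 5: (12,32.5)→(9,37.5)  cross = 12·37.5 − 9·32.5 = 157.5000; (r_i+r_j)·cross = 21·157.5000 = 3307.5000
edge 6: (9,37.5)→(3.5,39)  cross = 9·39 − 3.5·37.5 = 219.7500; (r_i+r_j)·cross = 12.5·219.7500 = 2746.8750
edge 7: (3.5,39)→(0.5,31.5)  cross = 3.5·31.5 − 0.5·39 = 90.7500; (r_i+r_j)·cross = 4·90.7500 = 363.0000
Σcross = 729.7500 → A = |Σcross|/2 = 364.8750 mm²
Σ(r_i+r_j)·cross = 21443.3750 → first moment M = |Σ|/6 = 3573.8958
R_c = M/A = 3573.8958/364.8750 = 9.7948 mm
θ = 116° = 2.024582 rad
V = θ·R_c·A = 2.024582·9.7948·364.8750 = 7235.645 mm³

Volume = 7235.645 mm³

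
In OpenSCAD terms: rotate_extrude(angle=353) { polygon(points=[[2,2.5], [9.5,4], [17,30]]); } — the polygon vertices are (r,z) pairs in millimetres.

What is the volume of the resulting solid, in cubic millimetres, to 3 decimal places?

Volume = 5377.409 mm³

Profile (r,z), 3 vertices: (2,2.5) (9.5,4) (17,30)
edge 0: (2,2.5)→(9.5,4)  cross = 2·4 − 9.5·2.5 = -15.7500; (r_i+r_j)·cross = 11.5·-15.7500 = -181.1250
edge 1: (9.5,4)→(17,30)  cross = 9.5·30 − 17·4 = 217.0000; (r_i+r_j)·cross = 26.5·217.0000 = 5750.5000
edge 2: (17,30)→(2,2.5)  cross = 17·2.5 − 2·30 = -17.5000; (r_i+r_j)·cross = 19·-17.5000 = -332.5000
Σcross = 183.7500 → A = |Σcross|/2 = 91.8750 mm²
Σ(r_i+r_j)·cross = 5236.8750 → first moment M = |Σ|/6 = 872.8125
R_c = M/A = 872.8125/91.8750 = 9.5000 mm
θ = 353° = 6.161012 rad
V = θ·R_c·A = 6.161012·9.5000·91.8750 = 5377.409 mm³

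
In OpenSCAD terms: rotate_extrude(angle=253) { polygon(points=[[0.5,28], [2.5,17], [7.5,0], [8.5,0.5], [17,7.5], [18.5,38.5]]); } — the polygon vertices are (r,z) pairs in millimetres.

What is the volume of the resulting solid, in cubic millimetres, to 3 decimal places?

Volume = 20455.468 mm³

Profile (r,z), 6 vertices: (0.5,28) (2.5,17) (7.5,0) (8.5,0.5) (17,7.5) (18.5,38.5)
edge 0: (0.5,28)→(2.5,17)  cross = 0.5·17 − 2.5·28 = -61.5000; (r_i+r_j)·cross = 3·-61.5000 = -184.5000
edge 1: (2.5,17)→(7.5,0)  cross = 2.5·0 − 7.5·17 = -127.5000; (r_i+r_j)·cross = 10·-127.5000 = -1275.0000
edge 2: (7.5,0)→(8.5,0.5)  cross = 7.5·0.5 − 8.5·0 = 3.7500; (r_i+r_j)·cross = 16·3.7500 = 60.0000
edge 3: (8.5,0.5)→(17,7.5)  cross = 8.5·7.5 − 17·0.5 = 55.2500; (r_i+r_j)·cross = 25.5·55.2500 = 1408.8750
edge 4: (17,7.5)→(18.5,38.5)  cross = 17·38.5 − 18.5·7.5 = 515.7500; (r_i+r_j)·cross = 35.5·515.7500 = 18309.1250
edge 5: (18.5,38.5)→(0.5,28)  cross = 18.5·28 − 0.5·38.5 = 498.7500; (r_i+r_j)·cross = 19·498.7500 = 9476.2500
Σcross = 884.5000 → A = |Σcross|/2 = 442.2500 mm²
Σ(r_i+r_j)·cross = 27794.7500 → first moment M = |Σ|/6 = 4632.4583
R_c = M/A = 4632.4583/442.2500 = 10.4748 mm
θ = 253° = 4.415683 rad
V = θ·R_c·A = 4.415683·10.4748·442.2500 = 20455.468 mm³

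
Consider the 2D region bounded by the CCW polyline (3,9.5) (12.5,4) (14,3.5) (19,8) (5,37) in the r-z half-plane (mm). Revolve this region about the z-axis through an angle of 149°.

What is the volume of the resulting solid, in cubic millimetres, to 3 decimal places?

Volume = 6469.386 mm³

Profile (r,z), 5 vertices: (3,9.5) (12.5,4) (14,3.5) (19,8) (5,37)
edge 0: (3,9.5)→(12.5,4)  cross = 3·4 − 12.5·9.5 = -106.7500; (r_i+r_j)·cross = 15.5·-106.7500 = -1654.6250
edge 1: (12.5,4)→(14,3.5)  cross = 12.5·3.5 − 14·4 = -12.2500; (r_i+r_j)·cross = 26.5·-12.2500 = -324.6250
edge 2: (14,3.5)→(19,8)  cross = 14·8 − 19·3.5 = 45.5000; (r_i+r_j)·cross = 33·45.5000 = 1501.5000
edge 3: (19,8)→(5,37)  cross = 19·37 − 5·8 = 663.0000; (r_i+r_j)·cross = 24·663.0000 = 15912.0000
edge 4: (5,37)→(3,9.5)  cross = 5·9.5 − 3·37 = -63.5000; (r_i+r_j)·cross = 8·-63.5000 = -508.0000
Σcross = 526.0000 → A = |Σcross|/2 = 263.0000 mm²
Σ(r_i+r_j)·cross = 14926.2500 → first moment M = |Σ|/6 = 2487.7083
R_c = M/A = 2487.7083/263.0000 = 9.4590 mm
θ = 149° = 2.600541 rad
V = θ·R_c·A = 2.600541·9.4590·263.0000 = 6469.386 mm³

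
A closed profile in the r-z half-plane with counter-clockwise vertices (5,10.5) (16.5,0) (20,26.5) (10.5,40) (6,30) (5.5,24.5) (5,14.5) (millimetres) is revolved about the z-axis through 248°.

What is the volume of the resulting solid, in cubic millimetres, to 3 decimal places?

Profile (r,z), 7 vertices: (5,10.5) (16.5,0) (20,26.5) (10.5,40) (6,30) (5.5,24.5) (5,14.5)
edge 0: (5,10.5)→(16.5,0)  cross = 5·0 − 16.5·10.5 = -173.2500; (r_i+r_j)·cross = 21.5·-173.2500 = -3724.8750
edge 1: (16.5,0)→(20,26.5)  cross = 16.5·26.5 − 20·0 = 437.2500; (r_i+r_j)·cross = 36.5·437.2500 = 15959.6250
edge 2: (20,26.5)→(10.5,40)  cross = 20·40 − 10.5·26.5 = 521.7500; (r_i+r_j)·cross = 30.5·521.7500 = 15913.3750
edge 3: (10.5,40)→(6,30)  cross = 10.5·30 − 6·40 = 75.0000; (r_i+r_j)·cross = 16.5·75.0000 = 1237.5000
edge 4: (6,30)→(5.5,24.5)  cross = 6·24.5 − 5.5·30 = -18.0000; (r_i+r_j)·cross = 11.5·-18.0000 = -207.0000
edge 5: (5.5,24.5)→(5,14.5)  cross = 5.5·14.5 − 5·24.5 = -42.7500; (r_i+r_j)·cross = 10.5·-42.7500 = -448.8750
edge 6: (5,14.5)→(5,10.5)  cross = 5·10.5 − 5·14.5 = -20.0000; (r_i+r_j)·cross = 10·-20.0000 = -200.0000
Σcross = 780.0000 → A = |Σcross|/2 = 390.0000 mm²
Σ(r_i+r_j)·cross = 28529.7500 → first moment M = |Σ|/6 = 4754.9583
R_c = M/A = 4754.9583/390.0000 = 12.1922 mm
θ = 248° = 4.328417 rad
V = θ·R_c·A = 4.328417·12.1922·390.0000 = 20581.440 mm³

Volume = 20581.440 mm³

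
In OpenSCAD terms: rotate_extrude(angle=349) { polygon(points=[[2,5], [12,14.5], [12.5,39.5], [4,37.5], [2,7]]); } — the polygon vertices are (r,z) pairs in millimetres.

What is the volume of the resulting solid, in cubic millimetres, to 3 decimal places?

Volume = 11743.578 mm³

Profile (r,z), 5 vertices: (2,5) (12,14.5) (12.5,39.5) (4,37.5) (2,7)
edge 0: (2,5)→(12,14.5)  cross = 2·14.5 − 12·5 = -31.0000; (r_i+r_j)·cross = 14·-31.0000 = -434.0000
edge 1: (12,14.5)→(12.5,39.5)  cross = 12·39.5 − 12.5·14.5 = 292.7500; (r_i+r_j)·cross = 24.5·292.7500 = 7172.3750
edge 2: (12.5,39.5)→(4,37.5)  cross = 12.5·37.5 − 4·39.5 = 310.7500; (r_i+r_j)·cross = 16.5·310.7500 = 5127.3750
edge 3: (4,37.5)→(2,7)  cross = 4·7 − 2·37.5 = -47.0000; (r_i+r_j)·cross = 6·-47.0000 = -282.0000
edge 4: (2,7)→(2,5)  cross = 2·5 − 2·7 = -4.0000; (r_i+r_j)·cross = 4·-4.0000 = -16.0000
Σcross = 521.5000 → A = |Σcross|/2 = 260.7500 mm²
Σ(r_i+r_j)·cross = 11567.7500 → first moment M = |Σ|/6 = 1927.9583
R_c = M/A = 1927.9583/260.7500 = 7.3939 mm
θ = 349° = 6.091199 rad
V = θ·R_c·A = 6.091199·7.3939·260.7500 = 11743.578 mm³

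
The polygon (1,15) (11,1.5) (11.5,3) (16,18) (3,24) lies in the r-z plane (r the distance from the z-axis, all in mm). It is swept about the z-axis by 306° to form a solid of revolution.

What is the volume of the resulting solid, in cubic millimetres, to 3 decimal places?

Profile (r,z), 5 vertices: (1,15) (11,1.5) (11.5,3) (16,18) (3,24)
edge 0: (1,15)→(11,1.5)  cross = 1·1.5 − 11·15 = -163.5000; (r_i+r_j)·cross = 12·-163.5000 = -1962.0000
edge 1: (11,1.5)→(11.5,3)  cross = 11·3 − 11.5·1.5 = 15.7500; (r_i+r_j)·cross = 22.5·15.7500 = 354.3750
edge 2: (11.5,3)→(16,18)  cross = 11.5·18 − 16·3 = 159.0000; (r_i+r_j)·cross = 27.5·159.0000 = 4372.5000
edge 3: (16,18)→(3,24)  cross = 16·24 − 3·18 = 330.0000; (r_i+r_j)·cross = 19·330.0000 = 6270.0000
edge 4: (3,24)→(1,15)  cross = 3·15 − 1·24 = 21.0000; (r_i+r_j)·cross = 4·21.0000 = 84.0000
Σcross = 362.2500 → A = |Σcross|/2 = 181.1250 mm²
Σ(r_i+r_j)·cross = 9118.8750 → first moment M = |Σ|/6 = 1519.8125
R_c = M/A = 1519.8125/181.1250 = 8.3910 mm
θ = 306° = 5.340708 rad
V = θ·R_c·A = 5.340708·8.3910·181.1250 = 8116.874 mm³

Volume = 8116.874 mm³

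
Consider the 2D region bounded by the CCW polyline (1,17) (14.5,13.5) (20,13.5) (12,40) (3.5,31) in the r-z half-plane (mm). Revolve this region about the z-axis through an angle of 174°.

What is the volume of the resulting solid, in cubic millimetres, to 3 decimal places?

Volume = 9093.979 mm³

Profile (r,z), 5 vertices: (1,17) (14.5,13.5) (20,13.5) (12,40) (3.5,31)
edge 0: (1,17)→(14.5,13.5)  cross = 1·13.5 − 14.5·17 = -233.0000; (r_i+r_j)·cross = 15.5·-233.0000 = -3611.5000
edge 1: (14.5,13.5)→(20,13.5)  cross = 14.5·13.5 − 20·13.5 = -74.2500; (r_i+r_j)·cross = 34.5·-74.2500 = -2561.6250
edge 2: (20,13.5)→(12,40)  cross = 20·40 − 12·13.5 = 638.0000; (r_i+r_j)·cross = 32·638.0000 = 20416.0000
edge 3: (12,40)→(3.5,31)  cross = 12·31 − 3.5·40 = 232.0000; (r_i+r_j)·cross = 15.5·232.0000 = 3596.0000
edge 4: (3.5,31)→(1,17)  cross = 3.5·17 − 1·31 = 28.5000; (r_i+r_j)·cross = 4.5·28.5000 = 128.2500
Σcross = 591.2500 → A = |Σcross|/2 = 295.6250 mm²
Σ(r_i+r_j)·cross = 17967.1250 → first moment M = |Σ|/6 = 2994.5208
R_c = M/A = 2994.5208/295.6250 = 10.1295 mm
θ = 174° = 3.036873 rad
V = θ·R_c·A = 3.036873·10.1295·295.6250 = 9093.979 mm³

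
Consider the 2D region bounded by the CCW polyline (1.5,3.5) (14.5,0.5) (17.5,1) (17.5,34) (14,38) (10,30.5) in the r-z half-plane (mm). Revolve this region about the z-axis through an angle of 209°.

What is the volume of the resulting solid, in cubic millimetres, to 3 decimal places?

Profile (r,z), 6 vertices: (1.5,3.5) (14.5,0.5) (17.5,1) (17.5,34) (14,38) (10,30.5)
edge 0: (1.5,3.5)→(14.5,0.5)  cross = 1.5·0.5 − 14.5·3.5 = -50.0000; (r_i+r_j)·cross = 16·-50.0000 = -800.0000
edge 1: (14.5,0.5)→(17.5,1)  cross = 14.5·1 − 17.5·0.5 = 5.7500; (r_i+r_j)·cross = 32·5.7500 = 184.0000
edge 2: (17.5,1)→(17.5,34)  cross = 17.5·34 − 17.5·1 = 577.5000; (r_i+r_j)·cross = 35·577.5000 = 20212.5000
edge 3: (17.5,34)→(14,38)  cross = 17.5·38 − 14·34 = 189.0000; (r_i+r_j)·cross = 31.5·189.0000 = 5953.5000
edge 4: (14,38)→(10,30.5)  cross = 14·30.5 − 10·38 = 47.0000; (r_i+r_j)·cross = 24·47.0000 = 1128.0000
edge 5: (10,30.5)→(1.5,3.5)  cross = 10·3.5 − 1.5·30.5 = -10.7500; (r_i+r_j)·cross = 11.5·-10.7500 = -123.6250
Σcross = 758.5000 → A = |Σcross|/2 = 379.2500 mm²
Σ(r_i+r_j)·cross = 26554.3750 → first moment M = |Σ|/6 = 4425.7292
R_c = M/A = 4425.7292/379.2500 = 11.6697 mm
θ = 209° = 3.647738 rad
V = θ·R_c·A = 3.647738·11.6697·379.2500 = 16143.901 mm³

Volume = 16143.901 mm³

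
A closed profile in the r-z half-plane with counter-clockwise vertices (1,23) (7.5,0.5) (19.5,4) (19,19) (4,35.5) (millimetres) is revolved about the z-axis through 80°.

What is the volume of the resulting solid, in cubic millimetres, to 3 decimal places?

Profile (r,z), 5 vertices: (1,23) (7.5,0.5) (19.5,4) (19,19) (4,35.5)
edge 0: (1,23)→(7.5,0.5)  cross = 1·0.5 − 7.5·23 = -172.0000; (r_i+r_j)·cross = 8.5·-172.0000 = -1462.0000
edge 1: (7.5,0.5)→(19.5,4)  cross = 7.5·4 − 19.5·0.5 = 20.2500; (r_i+r_j)·cross = 27·20.2500 = 546.7500
edge 2: (19.5,4)→(19,19)  cross = 19.5·19 − 19·4 = 294.5000; (r_i+r_j)·cross = 38.5·294.5000 = 11338.2500
edge 3: (19,19)→(4,35.5)  cross = 19·35.5 − 4·19 = 598.5000; (r_i+r_j)·cross = 23·598.5000 = 13765.5000
edge 4: (4,35.5)→(1,23)  cross = 4·23 − 1·35.5 = 56.5000; (r_i+r_j)·cross = 5·56.5000 = 282.5000
Σcross = 797.7500 → A = |Σcross|/2 = 398.8750 mm²
Σ(r_i+r_j)·cross = 24471.0000 → first moment M = |Σ|/6 = 4078.5000
R_c = M/A = 4078.5000/398.8750 = 10.2250 mm
θ = 80° = 1.396263 rad
V = θ·R_c·A = 1.396263·10.2250·398.8750 = 5694.660 mm³

Volume = 5694.660 mm³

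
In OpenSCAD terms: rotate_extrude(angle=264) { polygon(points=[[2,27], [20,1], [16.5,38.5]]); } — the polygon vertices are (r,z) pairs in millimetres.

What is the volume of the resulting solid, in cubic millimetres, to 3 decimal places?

Profile (r,z), 3 vertices: (2,27) (20,1) (16.5,38.5)
edge 0: (2,27)→(20,1)  cross = 2·1 − 20·27 = -538.0000; (r_i+r_j)·cross = 22·-538.0000 = -11836.0000
edge 1: (20,1)→(16.5,38.5)  cross = 20·38.5 − 16.5·1 = 753.5000; (r_i+r_j)·cross = 36.5·753.5000 = 27502.7500
edge 2: (16.5,38.5)→(2,27)  cross = 16.5·27 − 2·38.5 = 368.5000; (r_i+r_j)·cross = 18.5·368.5000 = 6817.2500
Σcross = 584.0000 → A = |Σcross|/2 = 292.0000 mm²
Σ(r_i+r_j)·cross = 22484.0000 → first moment M = |Σ|/6 = 3747.3333
R_c = M/A = 3747.3333/292.0000 = 12.8333 mm
θ = 264° = 4.607669 rad
V = θ·R_c·A = 4.607669·12.8333·292.0000 = 17266.472 mm³

Volume = 17266.472 mm³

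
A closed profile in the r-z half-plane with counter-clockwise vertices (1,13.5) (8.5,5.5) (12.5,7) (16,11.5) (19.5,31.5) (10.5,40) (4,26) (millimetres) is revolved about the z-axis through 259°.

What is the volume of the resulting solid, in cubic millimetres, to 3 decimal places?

Profile (r,z), 7 vertices: (1,13.5) (8.5,5.5) (12.5,7) (16,11.5) (19.5,31.5) (10.5,40) (4,26)
edge 0: (1,13.5)→(8.5,5.5)  cross = 1·5.5 − 8.5·13.5 = -109.2500; (r_i+r_j)·cross = 9.5·-109.2500 = -1037.8750
edge 1: (8.5,5.5)→(12.5,7)  cross = 8.5·7 − 12.5·5.5 = -9.2500; (r_i+r_j)·cross = 21·-9.2500 = -194.2500
edge 2: (12.5,7)→(16,11.5)  cross = 12.5·11.5 − 16·7 = 31.7500; (r_i+r_j)·cross = 28.5·31.7500 = 904.8750
edge 3: (16,11.5)→(19.5,31.5)  cross = 16·31.5 − 19.5·11.5 = 279.7500; (r_i+r_j)·cross = 35.5·279.7500 = 9931.1250
edge 4: (19.5,31.5)→(10.5,40)  cross = 19.5·40 − 10.5·31.5 = 449.2500; (r_i+r_j)·cross = 30·449.2500 = 13477.5000
edge 5: (10.5,40)→(4,26)  cross = 10.5·26 − 4·40 = 113.0000; (r_i+r_j)·cross = 14.5·113.0000 = 1638.5000
edge 6: (4,26)→(1,13.5)  cross = 4·13.5 − 1·26 = 28.0000; (r_i+r_j)·cross = 5·28.0000 = 140.0000
Σcross = 783.2500 → A = |Σcross|/2 = 391.6250 mm²
Σ(r_i+r_j)·cross = 24859.8750 → first moment M = |Σ|/6 = 4143.3125
R_c = M/A = 4143.3125/391.6250 = 10.5798 mm
θ = 259° = 4.520403 rad
V = θ·R_c·A = 4.520403·10.5798·391.6250 = 18729.441 mm³

Volume = 18729.441 mm³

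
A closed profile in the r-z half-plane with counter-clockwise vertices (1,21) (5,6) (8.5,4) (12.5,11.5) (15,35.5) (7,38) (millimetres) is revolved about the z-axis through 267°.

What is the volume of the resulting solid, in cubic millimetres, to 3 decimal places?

Volume = 11956.567 mm³

Profile (r,z), 6 vertices: (1,21) (5,6) (8.5,4) (12.5,11.5) (15,35.5) (7,38)
edge 0: (1,21)→(5,6)  cross = 1·6 − 5·21 = -99.0000; (r_i+r_j)·cross = 6·-99.0000 = -594.0000
edge 1: (5,6)→(8.5,4)  cross = 5·4 − 8.5·6 = -31.0000; (r_i+r_j)·cross = 13.5·-31.0000 = -418.5000
edge 2: (8.5,4)→(12.5,11.5)  cross = 8.5·11.5 − 12.5·4 = 47.7500; (r_i+r_j)·cross = 21·47.7500 = 1002.7500
edge 3: (12.5,11.5)→(15,35.5)  cross = 12.5·35.5 − 15·11.5 = 271.2500; (r_i+r_j)·cross = 27.5·271.2500 = 7459.3750
edge 4: (15,35.5)→(7,38)  cross = 15·38 − 7·35.5 = 321.5000; (r_i+r_j)·cross = 22·321.5000 = 7073.0000
edge 5: (7,38)→(1,21)  cross = 7·21 − 1·38 = 109.0000; (r_i+r_j)·cross = 8·109.0000 = 872.0000
Σcross = 619.5000 → A = |Σcross|/2 = 309.7500 mm²
Σ(r_i+r_j)·cross = 15394.6250 → first moment M = |Σ|/6 = 2565.7708
R_c = M/A = 2565.7708/309.7500 = 8.2834 mm
θ = 267° = 4.660029 rad
V = θ·R_c·A = 4.660029·8.2834·309.7500 = 11956.567 mm³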